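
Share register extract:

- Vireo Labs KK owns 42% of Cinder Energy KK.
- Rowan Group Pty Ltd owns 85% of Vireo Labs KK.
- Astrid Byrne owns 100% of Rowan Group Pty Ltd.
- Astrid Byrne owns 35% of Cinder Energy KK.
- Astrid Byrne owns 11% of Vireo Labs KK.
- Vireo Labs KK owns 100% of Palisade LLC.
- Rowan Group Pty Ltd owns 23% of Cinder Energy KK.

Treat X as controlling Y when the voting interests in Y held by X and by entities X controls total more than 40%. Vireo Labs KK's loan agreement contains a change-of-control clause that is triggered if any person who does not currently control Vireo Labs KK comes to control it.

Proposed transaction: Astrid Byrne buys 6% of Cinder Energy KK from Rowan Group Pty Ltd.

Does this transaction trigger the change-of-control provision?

No

The purchase adds only to Astrid's holdings (Rowan's stake shrinks), so Astrid is the only person who could newly come to control Vireo.
Astrid holds 100% of Rowan, so Astrid controls Rowan.
Astrid and Rowan together hold 11% + 85% = 96% of Vireo, so Astrid controls Vireo.
So Astrid already controls Vireo before the transaction.
After the purchase, Astrid's direct stake in Cinder rises to 35% + 6% = 41%, and Rowan's stake falls to 17%.
Astrid controlled Vireo already, so this is not a new person acquiring control; every other person's position is unchanged or reduced.
No new person acquires control, so the clause is not triggered.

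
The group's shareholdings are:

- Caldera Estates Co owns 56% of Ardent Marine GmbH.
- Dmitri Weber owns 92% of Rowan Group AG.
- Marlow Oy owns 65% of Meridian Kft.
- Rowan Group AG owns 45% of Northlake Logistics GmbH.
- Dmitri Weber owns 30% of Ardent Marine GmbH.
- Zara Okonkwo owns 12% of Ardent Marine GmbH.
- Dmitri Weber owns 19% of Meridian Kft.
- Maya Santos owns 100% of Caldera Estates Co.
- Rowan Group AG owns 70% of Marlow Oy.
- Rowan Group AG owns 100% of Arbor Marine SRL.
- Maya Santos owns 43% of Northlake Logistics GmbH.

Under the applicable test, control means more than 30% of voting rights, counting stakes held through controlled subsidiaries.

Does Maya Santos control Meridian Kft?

Maya holds 100% of Caldera, so Maya controls Caldera.
Maya holds 43% of Northlake, so Maya controls Northlake.
Caldera holds 56% of Ardent, so Maya controls Ardent.
Neither Maya nor any entity Maya controls holds any voting interest in Meridian.
So Maya does not control Meridian.

No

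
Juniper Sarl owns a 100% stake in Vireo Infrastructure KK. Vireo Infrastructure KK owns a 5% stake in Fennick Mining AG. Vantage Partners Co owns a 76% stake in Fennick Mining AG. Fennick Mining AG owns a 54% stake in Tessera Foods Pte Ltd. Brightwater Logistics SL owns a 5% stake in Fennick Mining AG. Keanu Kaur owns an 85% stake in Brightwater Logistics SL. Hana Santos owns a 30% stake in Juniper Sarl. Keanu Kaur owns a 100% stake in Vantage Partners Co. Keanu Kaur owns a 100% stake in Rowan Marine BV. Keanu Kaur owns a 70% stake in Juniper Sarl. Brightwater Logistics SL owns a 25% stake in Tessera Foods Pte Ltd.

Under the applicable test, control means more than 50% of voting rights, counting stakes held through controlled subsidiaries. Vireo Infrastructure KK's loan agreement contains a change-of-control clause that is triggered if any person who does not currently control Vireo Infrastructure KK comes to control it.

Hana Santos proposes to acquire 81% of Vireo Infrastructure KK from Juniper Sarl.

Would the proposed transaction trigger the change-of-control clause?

The purchase adds only to Hana's holdings (Juniper's stake shrinks), so Hana is the only person who could newly come to control Vireo.
Hana's largest direct stake is 30% in Juniper, which does not meet the threshold, so Hana controls no company.
Neither Hana nor any entity Hana controls holds any voting interest in Vireo.
So before the transaction, Hana does not control Vireo.
After the purchase, Hana holds 81% of Vireo directly, and Juniper's stake falls to 19%.
Hana holds 81% of Vireo, so Hana controls Vireo.
Hana did not control Vireo before and does after, so the clause is triggered.

Yes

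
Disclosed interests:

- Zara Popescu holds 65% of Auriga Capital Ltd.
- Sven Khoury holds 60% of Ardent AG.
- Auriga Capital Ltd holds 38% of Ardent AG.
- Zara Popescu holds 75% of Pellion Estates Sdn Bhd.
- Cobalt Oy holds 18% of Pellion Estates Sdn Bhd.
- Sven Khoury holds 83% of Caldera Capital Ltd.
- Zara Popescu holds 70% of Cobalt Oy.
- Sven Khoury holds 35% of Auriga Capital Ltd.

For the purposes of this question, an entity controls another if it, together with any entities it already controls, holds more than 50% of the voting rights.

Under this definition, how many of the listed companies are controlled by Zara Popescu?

3

Zara holds 70% of Cobalt, so Zara controls Cobalt.
Zara holds 65% of Auriga, so Zara controls Auriga.
Cobalt and Zara together hold 18% + 75% = 93% of Pellion, so Zara controls Pellion.
No other company's threshold is met.
Zara controls 3 companies.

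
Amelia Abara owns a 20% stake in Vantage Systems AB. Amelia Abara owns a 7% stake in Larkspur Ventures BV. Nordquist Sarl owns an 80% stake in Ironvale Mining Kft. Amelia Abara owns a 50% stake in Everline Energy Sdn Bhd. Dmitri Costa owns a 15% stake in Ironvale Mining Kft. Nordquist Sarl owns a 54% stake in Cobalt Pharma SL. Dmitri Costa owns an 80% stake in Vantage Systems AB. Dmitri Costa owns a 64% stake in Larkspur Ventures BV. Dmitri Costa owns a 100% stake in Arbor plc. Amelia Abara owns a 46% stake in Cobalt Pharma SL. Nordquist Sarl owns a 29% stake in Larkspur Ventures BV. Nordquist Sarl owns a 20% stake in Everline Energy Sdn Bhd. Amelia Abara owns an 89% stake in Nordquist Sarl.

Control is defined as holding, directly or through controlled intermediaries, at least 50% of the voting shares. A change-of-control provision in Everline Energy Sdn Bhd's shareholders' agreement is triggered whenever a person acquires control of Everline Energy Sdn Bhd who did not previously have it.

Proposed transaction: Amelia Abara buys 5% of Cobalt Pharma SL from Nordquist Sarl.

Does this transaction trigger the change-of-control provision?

No

The purchase adds only to Amelia's holdings (Nordquist's stake shrinks), so Amelia is the only person who could newly come to control Everline.
Amelia holds 89% of Nordquist, so Amelia controls Nordquist.
Nordquist and Amelia together hold 20% + 50% = 70% of Everline, so Amelia controls Everline.
So Amelia already controls Everline before the transaction.
After the purchase, Amelia's direct stake in Cobalt rises to 46% + 5% = 51%, and Nordquist's stake falls to 49%.
Amelia controlled Everline already, so this is not a new person acquiring control; every other person's position is unchanged or reduced.
No new person acquires control, so the clause is not triggered.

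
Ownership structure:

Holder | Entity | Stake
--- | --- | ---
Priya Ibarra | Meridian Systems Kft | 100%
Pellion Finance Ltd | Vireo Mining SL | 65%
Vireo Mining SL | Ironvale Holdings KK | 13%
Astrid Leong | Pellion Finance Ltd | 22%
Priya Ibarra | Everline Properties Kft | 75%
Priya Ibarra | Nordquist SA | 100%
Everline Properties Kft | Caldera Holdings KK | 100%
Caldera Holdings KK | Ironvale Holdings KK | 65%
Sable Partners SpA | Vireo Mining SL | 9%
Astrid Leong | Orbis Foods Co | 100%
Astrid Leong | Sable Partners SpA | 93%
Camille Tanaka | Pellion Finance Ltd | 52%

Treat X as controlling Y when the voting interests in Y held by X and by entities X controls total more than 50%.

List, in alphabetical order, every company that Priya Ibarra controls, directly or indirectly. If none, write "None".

Priya holds 75% of Everline, so Priya controls Everline.
Everline holds 100% of Caldera, so Priya controls Caldera.
Caldera holds 65% of Ironvale, so Priya controls Ironvale.
Priya holds 100% of Nordquist, so Priya controls Nordquist.
Priya holds 100% of Meridian, so Priya controls Meridian.
No other company's threshold is met.

Caldera Holdings KK, Everline Properties Kft, Ironvale Holdings KK, Meridian Systems Kft, Nordquist SA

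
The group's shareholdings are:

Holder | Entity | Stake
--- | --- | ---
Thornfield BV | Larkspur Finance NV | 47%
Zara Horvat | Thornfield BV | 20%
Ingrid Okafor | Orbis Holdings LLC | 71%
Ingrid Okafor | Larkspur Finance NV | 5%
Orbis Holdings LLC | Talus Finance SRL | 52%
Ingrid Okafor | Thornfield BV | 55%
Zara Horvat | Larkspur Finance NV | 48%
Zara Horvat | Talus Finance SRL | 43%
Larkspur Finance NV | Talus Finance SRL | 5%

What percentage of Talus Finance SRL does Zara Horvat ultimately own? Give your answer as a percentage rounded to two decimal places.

Zara reaches Talus along 3 paths.
Direct stake: 43% = 43%.
Via Thornfield → Larkspur: 20% × 47% × 5% = 0.47%.
Via Larkspur: 48% × 5% = 2.4%.
Total: 43% + 0.47% + 2.4% = 45.87%.

45.87%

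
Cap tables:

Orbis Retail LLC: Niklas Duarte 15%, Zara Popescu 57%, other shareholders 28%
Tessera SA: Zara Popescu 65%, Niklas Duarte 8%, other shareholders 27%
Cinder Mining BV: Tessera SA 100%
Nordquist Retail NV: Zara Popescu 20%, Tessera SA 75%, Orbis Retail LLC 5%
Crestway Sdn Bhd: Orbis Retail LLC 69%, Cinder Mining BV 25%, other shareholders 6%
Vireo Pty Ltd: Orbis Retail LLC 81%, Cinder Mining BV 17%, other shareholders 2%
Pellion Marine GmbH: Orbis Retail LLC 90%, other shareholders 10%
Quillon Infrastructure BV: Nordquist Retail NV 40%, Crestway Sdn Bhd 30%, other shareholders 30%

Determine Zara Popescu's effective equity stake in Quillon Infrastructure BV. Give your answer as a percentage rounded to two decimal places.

45.31%

Zara reaches Quillon along 5 paths.
Via Nordquist: 20% × 40% = 8%.
Via Tessera → Nordquist: 65% × 75% × 40% = 19.5%.
Via Orbis → Nordquist: 57% × 5% × 40% = 1.14%.
Via Orbis → Crestway: 57% × 69% × 30% = 11.799%.
Via Tessera → Cinder → Crestway: 65% × 100% × 25% × 30% = 4.875%.
Total: 8% + 19.5% + 1.14% + 11.799% + 4.875% = 45.314%.
Rounded: 45.31%.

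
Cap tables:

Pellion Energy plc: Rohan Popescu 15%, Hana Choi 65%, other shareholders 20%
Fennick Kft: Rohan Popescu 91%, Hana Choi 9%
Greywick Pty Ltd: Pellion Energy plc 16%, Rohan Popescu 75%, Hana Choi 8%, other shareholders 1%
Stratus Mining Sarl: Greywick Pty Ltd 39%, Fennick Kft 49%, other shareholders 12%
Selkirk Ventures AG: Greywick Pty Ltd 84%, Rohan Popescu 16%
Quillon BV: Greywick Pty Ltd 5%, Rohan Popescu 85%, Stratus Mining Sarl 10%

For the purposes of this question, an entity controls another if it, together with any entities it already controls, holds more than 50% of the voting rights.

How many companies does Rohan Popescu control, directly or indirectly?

Rohan holds 91% of Fennick, so Rohan controls Fennick.
Rohan holds 75% of Greywick, so Rohan controls Greywick.
Greywick and Fennick together hold 39% + 49% = 88% of Stratus, so Rohan controls Stratus.
Greywick and Rohan together hold 84% + 16% = 100% of Selkirk, so Rohan controls Selkirk.
Greywick and Rohan and Stratus together hold 5% + 85% + 10% = 100% of Quillon, so Rohan controls Quillon.
No other company's threshold is met.
Rohan controls 5 companies.

5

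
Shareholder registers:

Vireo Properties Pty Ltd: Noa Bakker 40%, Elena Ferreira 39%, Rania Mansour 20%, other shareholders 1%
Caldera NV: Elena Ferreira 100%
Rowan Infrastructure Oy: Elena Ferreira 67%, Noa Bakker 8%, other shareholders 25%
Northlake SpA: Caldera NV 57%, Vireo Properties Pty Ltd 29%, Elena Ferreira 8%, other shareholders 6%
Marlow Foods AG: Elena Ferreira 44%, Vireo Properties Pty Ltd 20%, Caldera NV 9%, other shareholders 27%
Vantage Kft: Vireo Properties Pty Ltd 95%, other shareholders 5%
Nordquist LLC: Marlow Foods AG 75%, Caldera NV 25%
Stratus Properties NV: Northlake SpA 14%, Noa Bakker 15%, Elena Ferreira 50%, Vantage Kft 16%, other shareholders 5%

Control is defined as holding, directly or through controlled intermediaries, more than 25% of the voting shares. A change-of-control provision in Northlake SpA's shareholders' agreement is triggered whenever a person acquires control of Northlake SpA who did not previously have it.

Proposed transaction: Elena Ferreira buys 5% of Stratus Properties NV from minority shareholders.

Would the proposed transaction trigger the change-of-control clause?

The purchase changes only Elena's holdings, so Elena is the only person who could newly come to control Northlake.
Elena holds 100% of Caldera, so Elena controls Caldera.
Elena holds 39% of Vireo, so Elena controls Vireo.
Caldera and Vireo and Elena together hold 57% + 29% + 8% = 94% of Northlake, so Elena controls Northlake.
So Elena already controls Northlake before the transaction.
After the purchase, Elena's direct stake in Stratus rises to 50% + 5% = 55%.
Elena controlled Northlake already, so this is not a new person acquiring control; every other person's position is unchanged or reduced.
No new person acquires control, so the clause is not triggered.

No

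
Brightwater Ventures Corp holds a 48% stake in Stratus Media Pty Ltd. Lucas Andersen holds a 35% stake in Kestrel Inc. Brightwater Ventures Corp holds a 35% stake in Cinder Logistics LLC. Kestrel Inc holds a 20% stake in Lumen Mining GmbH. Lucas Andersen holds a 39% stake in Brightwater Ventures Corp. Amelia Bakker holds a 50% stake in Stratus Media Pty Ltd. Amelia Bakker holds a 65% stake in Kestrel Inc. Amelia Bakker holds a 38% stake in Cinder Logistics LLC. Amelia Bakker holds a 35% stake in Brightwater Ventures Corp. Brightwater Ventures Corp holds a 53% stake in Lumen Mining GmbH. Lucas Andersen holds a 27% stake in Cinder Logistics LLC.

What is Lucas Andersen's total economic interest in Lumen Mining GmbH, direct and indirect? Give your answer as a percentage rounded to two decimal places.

Lucas reaches Lumen along 2 paths.
Via Brightwater: 39% × 53% = 20.67%.
Via Kestrel: 35% × 20% = 7%.
Total: 20.67% + 7% = 27.67%.

27.67%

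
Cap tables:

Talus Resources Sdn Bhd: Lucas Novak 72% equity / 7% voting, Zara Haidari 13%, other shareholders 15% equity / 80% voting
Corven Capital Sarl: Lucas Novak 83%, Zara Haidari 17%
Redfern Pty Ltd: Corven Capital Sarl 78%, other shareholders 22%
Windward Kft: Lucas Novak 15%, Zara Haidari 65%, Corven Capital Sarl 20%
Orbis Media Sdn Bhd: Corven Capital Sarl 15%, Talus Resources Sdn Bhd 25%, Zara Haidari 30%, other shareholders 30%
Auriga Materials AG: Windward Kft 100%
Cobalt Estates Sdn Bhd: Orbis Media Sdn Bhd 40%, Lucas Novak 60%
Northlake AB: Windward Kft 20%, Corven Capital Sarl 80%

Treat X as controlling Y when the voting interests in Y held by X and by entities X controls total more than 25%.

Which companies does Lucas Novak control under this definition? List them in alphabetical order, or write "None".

Auriga Materials AG, Cobalt Estates Sdn Bhd, Corven Capital Sarl, Northlake AB, Redfern Pty Ltd, Windward Kft

Lucas holds 83% of Corven, so Lucas controls Corven.
Corven holds 78% of Redfern, so Lucas controls Redfern.
Lucas and Corven together hold 15% + 20% = 35% of Windward, so Lucas controls Windward.
Windward holds 100% of Auriga, so Lucas controls Auriga.
Lucas holds 60% of Cobalt, so Lucas controls Cobalt.
Windward and Corven together hold 20% + 80% = 100% of Northlake, so Lucas controls Northlake.
No other company's threshold is met.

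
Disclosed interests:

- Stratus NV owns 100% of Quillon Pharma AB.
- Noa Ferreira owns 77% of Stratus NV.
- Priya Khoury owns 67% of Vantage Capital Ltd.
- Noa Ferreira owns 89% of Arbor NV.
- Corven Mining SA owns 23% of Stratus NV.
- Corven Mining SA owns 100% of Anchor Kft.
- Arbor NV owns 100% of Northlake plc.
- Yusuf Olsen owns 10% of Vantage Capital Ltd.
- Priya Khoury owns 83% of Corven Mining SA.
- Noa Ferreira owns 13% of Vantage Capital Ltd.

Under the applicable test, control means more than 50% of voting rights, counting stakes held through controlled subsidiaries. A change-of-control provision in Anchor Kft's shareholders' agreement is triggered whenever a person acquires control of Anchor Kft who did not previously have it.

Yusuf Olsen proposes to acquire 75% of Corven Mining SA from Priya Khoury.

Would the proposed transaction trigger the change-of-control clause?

The purchase adds only to Yusuf's holdings (Priya's stake shrinks), so Yusuf is the only person who could newly come to control Anchor.
Yusuf's largest direct stake is 10% in Vantage, which does not meet the threshold, so Yusuf controls no company.
Neither Yusuf nor any entity Yusuf controls holds any voting interest in Anchor.
So before the transaction, Yusuf does not control Anchor.
After the purchase, Yusuf holds 75% of Corven directly, and Priya's stake falls to 8%.
Yusuf holds 75% of Corven, so Yusuf controls Corven.
Corven holds 100% of Anchor, so Yusuf controls Anchor.
Yusuf did not control Anchor before and does after, so the clause is triggered.

Yes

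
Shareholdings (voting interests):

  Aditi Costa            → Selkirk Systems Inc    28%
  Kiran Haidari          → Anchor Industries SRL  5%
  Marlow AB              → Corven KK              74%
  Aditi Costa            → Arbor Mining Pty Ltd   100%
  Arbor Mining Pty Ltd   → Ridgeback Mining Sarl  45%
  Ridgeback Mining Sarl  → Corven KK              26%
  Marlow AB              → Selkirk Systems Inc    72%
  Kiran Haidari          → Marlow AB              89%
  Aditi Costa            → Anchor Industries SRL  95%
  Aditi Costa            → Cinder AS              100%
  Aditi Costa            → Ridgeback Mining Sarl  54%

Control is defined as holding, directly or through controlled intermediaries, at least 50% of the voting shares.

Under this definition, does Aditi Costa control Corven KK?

Aditi holds 100% of Arbor, so Aditi controls Arbor.
Aditi holds 95% of Anchor, so Aditi controls Anchor.
Arbor and Aditi together hold 45% + 54% = 99% of Ridgeback, so Aditi controls Ridgeback.
Aditi holds 100% of Cinder, so Aditi controls Cinder.
In Corven, Aditi's side holds only 26%, not ≥ 50%.
So Aditi does not control Corven.

No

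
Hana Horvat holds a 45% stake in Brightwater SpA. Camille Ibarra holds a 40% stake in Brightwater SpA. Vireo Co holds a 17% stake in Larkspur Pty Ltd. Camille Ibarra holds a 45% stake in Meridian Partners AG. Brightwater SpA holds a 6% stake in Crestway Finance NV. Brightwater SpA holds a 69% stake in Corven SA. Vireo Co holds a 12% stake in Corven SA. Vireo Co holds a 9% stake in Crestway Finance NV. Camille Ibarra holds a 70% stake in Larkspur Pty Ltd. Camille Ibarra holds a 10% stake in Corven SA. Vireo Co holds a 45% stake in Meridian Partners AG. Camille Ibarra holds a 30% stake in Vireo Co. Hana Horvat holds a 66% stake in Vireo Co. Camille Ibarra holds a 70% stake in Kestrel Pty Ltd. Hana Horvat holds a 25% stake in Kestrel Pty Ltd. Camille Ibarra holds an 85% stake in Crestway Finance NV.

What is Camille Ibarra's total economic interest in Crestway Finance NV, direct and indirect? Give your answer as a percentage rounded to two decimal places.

90.10%

Camille reaches Crestway along 3 paths.
Via Brightwater: 40% × 6% = 2.4%.
Direct stake: 85% = 85%.
Via Vireo: 30% × 9% = 2.7%.
Total: 2.4% + 85% + 2.7% = 90.1%.
Rounded: 90.10%.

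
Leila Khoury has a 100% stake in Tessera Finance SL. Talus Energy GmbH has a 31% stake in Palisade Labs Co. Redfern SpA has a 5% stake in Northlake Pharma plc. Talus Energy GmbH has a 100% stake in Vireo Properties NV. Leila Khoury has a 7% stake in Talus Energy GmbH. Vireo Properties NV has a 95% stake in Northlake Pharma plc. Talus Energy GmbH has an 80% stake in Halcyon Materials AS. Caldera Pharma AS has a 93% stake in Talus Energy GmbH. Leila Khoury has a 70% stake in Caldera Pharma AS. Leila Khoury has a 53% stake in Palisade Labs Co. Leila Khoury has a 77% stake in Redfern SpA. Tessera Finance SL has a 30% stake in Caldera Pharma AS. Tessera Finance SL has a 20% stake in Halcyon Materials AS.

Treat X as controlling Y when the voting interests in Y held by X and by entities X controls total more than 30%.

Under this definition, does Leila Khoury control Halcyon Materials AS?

Yes

Leila holds 100% of Tessera, so Leila controls Tessera.
Leila and Tessera together hold 70% + 30% = 100% of Caldera, so Leila controls Caldera.
Caldera and Leila together hold 93% + 7% = 100% of Talus, so Leila controls Talus.
Talus and Tessera together hold 80% + 20% = 100% of Halcyon, so Leila controls Halcyon.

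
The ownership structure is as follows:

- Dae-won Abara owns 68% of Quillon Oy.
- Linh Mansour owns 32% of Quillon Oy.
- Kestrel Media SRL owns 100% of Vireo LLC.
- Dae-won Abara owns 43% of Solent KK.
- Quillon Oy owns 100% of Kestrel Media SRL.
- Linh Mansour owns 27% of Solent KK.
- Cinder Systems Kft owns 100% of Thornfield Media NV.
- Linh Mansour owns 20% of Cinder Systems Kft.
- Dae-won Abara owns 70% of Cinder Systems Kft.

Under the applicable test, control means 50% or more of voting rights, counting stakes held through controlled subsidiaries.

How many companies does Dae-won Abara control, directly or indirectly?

Dae-won holds 70% of Cinder, so Dae-won controls Cinder.
Dae-won holds 68% of Quillon, so Dae-won controls Quillon.
Quillon holds 100% of Kestrel, so Dae-won controls Kestrel.
Cinder holds 100% of Thornfield, so Dae-won controls Thornfield.
Kestrel holds 100% of Vireo, so Dae-won controls Vireo.
No other company's threshold is met.
Dae-won controls 5 companies.

5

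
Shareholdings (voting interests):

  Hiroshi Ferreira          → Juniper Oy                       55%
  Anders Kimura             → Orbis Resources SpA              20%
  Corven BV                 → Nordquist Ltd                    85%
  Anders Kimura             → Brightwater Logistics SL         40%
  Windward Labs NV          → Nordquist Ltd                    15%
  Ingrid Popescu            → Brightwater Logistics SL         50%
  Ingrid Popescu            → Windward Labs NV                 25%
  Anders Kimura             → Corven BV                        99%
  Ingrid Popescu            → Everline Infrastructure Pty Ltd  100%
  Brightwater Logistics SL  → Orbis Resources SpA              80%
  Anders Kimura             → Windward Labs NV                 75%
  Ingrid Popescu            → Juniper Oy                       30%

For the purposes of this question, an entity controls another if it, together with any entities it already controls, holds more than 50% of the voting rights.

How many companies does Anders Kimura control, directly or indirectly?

3

Anders holds 99% of Corven, so Anders controls Corven.
Anders holds 75% of Windward, so Anders controls Windward.
Corven and Windward together hold 85% + 15% = 100% of Nordquist, so Anders controls Nordquist.
No other company's threshold is met.
Anders controls 3 companies.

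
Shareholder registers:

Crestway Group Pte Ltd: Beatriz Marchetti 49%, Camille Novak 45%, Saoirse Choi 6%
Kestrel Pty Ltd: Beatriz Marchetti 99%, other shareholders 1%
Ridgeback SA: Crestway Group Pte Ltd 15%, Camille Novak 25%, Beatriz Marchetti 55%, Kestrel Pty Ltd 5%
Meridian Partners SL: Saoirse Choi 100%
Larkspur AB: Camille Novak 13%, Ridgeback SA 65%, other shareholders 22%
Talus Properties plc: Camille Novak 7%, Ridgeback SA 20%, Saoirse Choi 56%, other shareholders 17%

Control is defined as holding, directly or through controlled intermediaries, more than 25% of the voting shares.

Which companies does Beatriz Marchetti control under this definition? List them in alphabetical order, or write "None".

Beatriz holds 49% of Crestway, so Beatriz controls Crestway.
Beatriz holds 99% of Kestrel, so Beatriz controls Kestrel.
Crestway and Beatriz and Kestrel together hold 15% + 55% + 5% = 75% of Ridgeback, so Beatriz controls Ridgeback.
Ridgeback holds 65% of Larkspur, so Beatriz controls Larkspur.
No other company's threshold is met.

Crestway Group Pte Ltd, Kestrel Pty Ltd, Larkspur AB, Ridgeback SA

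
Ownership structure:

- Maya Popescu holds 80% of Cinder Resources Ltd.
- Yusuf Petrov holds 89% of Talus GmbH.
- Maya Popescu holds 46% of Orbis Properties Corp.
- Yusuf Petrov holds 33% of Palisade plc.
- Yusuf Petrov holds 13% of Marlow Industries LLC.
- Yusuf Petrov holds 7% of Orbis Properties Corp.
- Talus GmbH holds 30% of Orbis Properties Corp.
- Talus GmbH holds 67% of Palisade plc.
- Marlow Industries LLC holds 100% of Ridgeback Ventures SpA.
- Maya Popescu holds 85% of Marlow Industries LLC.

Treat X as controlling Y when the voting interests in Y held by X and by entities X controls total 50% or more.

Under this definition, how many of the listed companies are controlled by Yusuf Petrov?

2

Yusuf holds 89% of Talus, so Yusuf controls Talus.
Talus and Yusuf together hold 67% + 33% = 100% of Palisade, so Yusuf controls Palisade.
No other company's threshold is met.
Yusuf controls 2 companies.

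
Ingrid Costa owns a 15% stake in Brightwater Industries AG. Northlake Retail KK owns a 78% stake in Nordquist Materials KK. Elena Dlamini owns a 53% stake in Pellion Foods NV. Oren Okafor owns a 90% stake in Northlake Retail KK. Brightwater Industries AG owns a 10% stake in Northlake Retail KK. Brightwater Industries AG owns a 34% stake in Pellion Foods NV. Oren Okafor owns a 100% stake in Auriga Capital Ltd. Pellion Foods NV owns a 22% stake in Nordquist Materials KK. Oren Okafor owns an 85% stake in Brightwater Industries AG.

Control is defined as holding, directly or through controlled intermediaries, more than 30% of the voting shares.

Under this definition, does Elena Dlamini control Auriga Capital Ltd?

No

Elena holds 53% of Pellion, so Elena controls Pellion.
Neither Elena nor any entity Elena controls holds any voting interest in Auriga.
So Elena does not control Auriga.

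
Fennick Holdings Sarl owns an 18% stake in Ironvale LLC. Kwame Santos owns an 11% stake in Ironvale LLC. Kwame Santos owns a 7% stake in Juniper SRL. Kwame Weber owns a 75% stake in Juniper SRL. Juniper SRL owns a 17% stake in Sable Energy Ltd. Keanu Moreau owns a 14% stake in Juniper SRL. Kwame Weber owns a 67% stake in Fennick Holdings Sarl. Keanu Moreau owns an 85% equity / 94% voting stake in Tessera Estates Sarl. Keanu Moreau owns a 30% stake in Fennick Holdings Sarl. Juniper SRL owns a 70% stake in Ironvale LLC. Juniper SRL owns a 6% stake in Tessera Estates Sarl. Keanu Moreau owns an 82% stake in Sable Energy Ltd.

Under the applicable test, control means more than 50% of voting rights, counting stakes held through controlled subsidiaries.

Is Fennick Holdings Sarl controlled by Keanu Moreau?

No

Keanu holds 94% of Tessera, so Keanu controls Tessera.
Keanu holds 82% of Sable, so Keanu controls Sable.
In Fennick, Keanu's side holds only 30%, not > 50%.
So Keanu does not control Fennick.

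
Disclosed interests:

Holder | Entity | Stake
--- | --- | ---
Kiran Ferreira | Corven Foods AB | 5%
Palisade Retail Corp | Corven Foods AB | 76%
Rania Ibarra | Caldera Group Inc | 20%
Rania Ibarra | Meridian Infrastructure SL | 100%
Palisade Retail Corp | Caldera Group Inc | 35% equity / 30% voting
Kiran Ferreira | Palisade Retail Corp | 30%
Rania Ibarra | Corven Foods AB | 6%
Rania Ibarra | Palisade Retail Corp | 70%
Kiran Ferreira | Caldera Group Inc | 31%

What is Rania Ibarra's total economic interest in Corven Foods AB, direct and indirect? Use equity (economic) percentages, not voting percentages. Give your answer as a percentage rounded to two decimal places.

Rania reaches Corven along 2 paths.
Via Palisade: 70% × 76% = 53.2%.
Direct stake: 6% = 6%.
Total: 53.2% + 6% = 59.2%.
Rounded: 59.20%.

59.20%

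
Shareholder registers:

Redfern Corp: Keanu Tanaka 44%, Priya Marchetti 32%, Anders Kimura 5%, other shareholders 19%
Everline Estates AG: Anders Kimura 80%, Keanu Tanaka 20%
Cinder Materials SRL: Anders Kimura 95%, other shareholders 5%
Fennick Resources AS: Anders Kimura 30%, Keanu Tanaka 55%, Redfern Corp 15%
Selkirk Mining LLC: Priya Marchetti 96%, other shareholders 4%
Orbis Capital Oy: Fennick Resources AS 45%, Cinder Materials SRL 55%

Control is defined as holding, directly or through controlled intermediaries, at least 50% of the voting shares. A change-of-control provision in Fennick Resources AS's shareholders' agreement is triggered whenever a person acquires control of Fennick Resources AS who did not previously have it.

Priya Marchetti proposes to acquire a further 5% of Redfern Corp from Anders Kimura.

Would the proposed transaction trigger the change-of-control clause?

No

The purchase adds only to Priya's holdings (Anders's stake shrinks), so Priya is the only person who could newly come to control Fennick.
Priya holds 96% of Selkirk, so Priya controls Selkirk.
Neither Priya nor any entity Priya controls holds any voting interest in Fennick.
So before the transaction, Priya does not control Fennick.
After the purchase, Priya's direct stake in Redfern rises to 32% + 5% = 37%, and Anders's stake falls to 0%.
Priya's side now holds 37% of Redfern, not ≥ 50%, so Priya still does not control Redfern.
After the transaction, neither Priya nor any entity Priya controls holds a voting interest in Fennick, so Priya still does not control it.
No new person acquires control, so the clause is not triggered.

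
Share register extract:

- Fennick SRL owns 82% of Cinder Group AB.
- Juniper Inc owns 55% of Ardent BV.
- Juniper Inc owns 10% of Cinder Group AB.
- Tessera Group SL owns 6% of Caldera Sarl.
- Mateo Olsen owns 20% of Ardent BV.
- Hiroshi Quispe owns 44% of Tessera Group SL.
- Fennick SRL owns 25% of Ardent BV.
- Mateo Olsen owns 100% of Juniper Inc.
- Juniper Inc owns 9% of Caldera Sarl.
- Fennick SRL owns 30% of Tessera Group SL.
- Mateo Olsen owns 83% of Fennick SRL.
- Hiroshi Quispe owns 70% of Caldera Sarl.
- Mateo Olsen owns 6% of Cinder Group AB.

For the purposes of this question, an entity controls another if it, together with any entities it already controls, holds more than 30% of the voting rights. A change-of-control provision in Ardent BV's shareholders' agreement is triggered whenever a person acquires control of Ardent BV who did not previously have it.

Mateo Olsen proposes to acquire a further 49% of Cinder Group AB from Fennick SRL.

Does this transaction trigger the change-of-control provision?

The purchase adds only to Mateo's holdings (Fennick's stake shrinks), so Mateo is the only person who could newly come to control Ardent.
Mateo holds 83% of Fennick, so Mateo controls Fennick.
Mateo holds 100% of Juniper, so Mateo controls Juniper.
Fennick and Juniper and Mateo together hold 25% + 55% + 20% = 100% of Ardent, so Mateo controls Ardent.
So Mateo already controls Ardent before the transaction.
After the purchase, Mateo's direct stake in Cinder rises to 6% + 49% = 55%, and Fennick's stake falls to 33%.
Mateo controlled Ardent already, so this is not a new person acquiring control; every other person's position is unchanged or reduced.
No new person acquires control, so the clause is not triggered.

No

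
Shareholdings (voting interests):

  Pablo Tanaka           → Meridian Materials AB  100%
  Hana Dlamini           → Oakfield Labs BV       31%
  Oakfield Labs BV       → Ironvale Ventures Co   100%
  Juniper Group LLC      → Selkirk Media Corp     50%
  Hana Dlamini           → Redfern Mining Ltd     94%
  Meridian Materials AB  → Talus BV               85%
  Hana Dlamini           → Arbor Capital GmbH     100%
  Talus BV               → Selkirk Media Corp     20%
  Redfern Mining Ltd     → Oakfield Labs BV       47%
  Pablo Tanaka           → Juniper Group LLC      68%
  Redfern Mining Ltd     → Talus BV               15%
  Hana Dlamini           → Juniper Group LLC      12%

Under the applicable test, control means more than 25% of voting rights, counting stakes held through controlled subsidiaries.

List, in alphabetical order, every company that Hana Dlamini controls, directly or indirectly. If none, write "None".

Arbor Capital GmbH, Ironvale Ventures Co, Oakfield Labs BV, Redfern Mining Ltd

Hana holds 94% of Redfern, so Hana controls Redfern.
Hana holds 100% of Arbor, so Hana controls Arbor.
Hana and Redfern together hold 31% + 47% = 78% of Oakfield, so Hana controls Oakfield.
Oakfield holds 100% of Ironvale, so Hana controls Ironvale.
No other company's threshold is met.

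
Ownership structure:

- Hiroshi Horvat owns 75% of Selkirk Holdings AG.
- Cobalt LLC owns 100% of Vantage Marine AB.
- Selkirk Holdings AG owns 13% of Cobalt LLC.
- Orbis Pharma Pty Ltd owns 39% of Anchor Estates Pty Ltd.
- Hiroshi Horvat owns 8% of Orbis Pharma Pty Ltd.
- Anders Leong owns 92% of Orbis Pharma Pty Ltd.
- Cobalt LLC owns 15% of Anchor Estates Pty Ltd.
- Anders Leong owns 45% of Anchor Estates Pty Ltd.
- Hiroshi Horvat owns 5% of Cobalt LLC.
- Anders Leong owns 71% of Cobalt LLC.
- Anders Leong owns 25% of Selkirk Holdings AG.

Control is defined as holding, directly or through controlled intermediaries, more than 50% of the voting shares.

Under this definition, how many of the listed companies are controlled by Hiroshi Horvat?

Hiroshi holds 75% of Selkirk, so Hiroshi controls Selkirk.
No other company's threshold is met.
Hiroshi controls 1 company.

1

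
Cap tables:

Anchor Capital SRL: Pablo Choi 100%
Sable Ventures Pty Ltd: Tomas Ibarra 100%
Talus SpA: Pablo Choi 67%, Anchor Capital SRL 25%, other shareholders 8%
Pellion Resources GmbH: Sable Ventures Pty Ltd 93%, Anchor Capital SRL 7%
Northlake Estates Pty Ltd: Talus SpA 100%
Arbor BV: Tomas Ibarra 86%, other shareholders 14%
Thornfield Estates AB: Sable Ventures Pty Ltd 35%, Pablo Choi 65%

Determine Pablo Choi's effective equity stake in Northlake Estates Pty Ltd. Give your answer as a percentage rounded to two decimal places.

Pablo reaches Northlake along 2 paths.
Via Talus: 67% × 100% = 67%.
Via Anchor → Talus: 100% × 25% × 100% = 25%.
Total: 67% + 25% = 92%.
Rounded: 92.00%.

92.00%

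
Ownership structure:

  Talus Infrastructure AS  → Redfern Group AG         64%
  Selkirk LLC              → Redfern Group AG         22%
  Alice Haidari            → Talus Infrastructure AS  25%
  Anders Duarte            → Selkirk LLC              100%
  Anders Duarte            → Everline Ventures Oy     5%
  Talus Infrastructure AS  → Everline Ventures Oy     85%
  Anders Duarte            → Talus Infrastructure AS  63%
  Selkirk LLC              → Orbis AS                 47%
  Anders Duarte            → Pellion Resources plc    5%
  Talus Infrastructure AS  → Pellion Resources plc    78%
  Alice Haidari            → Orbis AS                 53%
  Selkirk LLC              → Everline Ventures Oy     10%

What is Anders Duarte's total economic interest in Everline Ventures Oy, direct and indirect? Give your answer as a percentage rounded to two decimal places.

68.55%

Anders reaches Everline along 3 paths.
Direct stake: 5% = 5%.
Via Talus: 63% × 85% = 53.55%.
Via Selkirk: 100% × 10% = 10%.
Total: 5% + 53.55% + 10% = 68.55%.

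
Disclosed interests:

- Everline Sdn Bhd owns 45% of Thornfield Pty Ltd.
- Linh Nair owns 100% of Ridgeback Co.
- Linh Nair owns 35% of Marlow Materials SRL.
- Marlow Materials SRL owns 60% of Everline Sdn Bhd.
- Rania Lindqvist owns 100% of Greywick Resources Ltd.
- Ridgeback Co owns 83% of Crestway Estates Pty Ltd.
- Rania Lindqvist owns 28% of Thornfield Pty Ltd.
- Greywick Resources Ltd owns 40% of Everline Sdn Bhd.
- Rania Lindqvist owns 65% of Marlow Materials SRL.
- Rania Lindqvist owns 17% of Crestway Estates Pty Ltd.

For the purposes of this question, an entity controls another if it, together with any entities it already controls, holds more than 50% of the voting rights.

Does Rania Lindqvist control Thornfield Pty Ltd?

Yes

Rania holds 100% of Greywick, so Rania controls Greywick.
Rania holds 65% of Marlow, so Rania controls Marlow.
Marlow and Greywick together hold 60% + 40% = 100% of Everline, so Rania controls Everline.
Rania and Everline together hold 28% + 45% = 73% of Thornfield, so Rania controls Thornfield.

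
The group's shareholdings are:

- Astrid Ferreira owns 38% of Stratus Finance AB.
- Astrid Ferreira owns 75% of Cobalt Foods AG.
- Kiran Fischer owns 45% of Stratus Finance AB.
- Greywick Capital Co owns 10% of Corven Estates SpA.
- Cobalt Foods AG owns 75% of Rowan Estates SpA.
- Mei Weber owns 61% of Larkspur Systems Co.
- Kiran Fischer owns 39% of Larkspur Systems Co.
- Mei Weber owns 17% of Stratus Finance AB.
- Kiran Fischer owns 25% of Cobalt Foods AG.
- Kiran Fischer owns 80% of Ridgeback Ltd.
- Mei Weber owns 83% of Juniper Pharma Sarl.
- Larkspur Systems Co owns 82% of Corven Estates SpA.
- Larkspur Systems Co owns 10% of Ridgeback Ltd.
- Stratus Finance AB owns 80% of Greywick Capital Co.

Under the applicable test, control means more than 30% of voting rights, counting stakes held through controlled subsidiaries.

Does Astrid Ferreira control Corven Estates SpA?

Astrid holds 38% of Stratus, so Astrid controls Stratus.
Stratus holds 80% of Greywick, so Astrid controls Greywick.
Astrid holds 75% of Cobalt, so Astrid controls Cobalt.
Cobalt holds 75% of Rowan, so Astrid controls Rowan.
In Corven, Astrid's side holds only 10%, not > 30%.
So Astrid does not control Corven.

No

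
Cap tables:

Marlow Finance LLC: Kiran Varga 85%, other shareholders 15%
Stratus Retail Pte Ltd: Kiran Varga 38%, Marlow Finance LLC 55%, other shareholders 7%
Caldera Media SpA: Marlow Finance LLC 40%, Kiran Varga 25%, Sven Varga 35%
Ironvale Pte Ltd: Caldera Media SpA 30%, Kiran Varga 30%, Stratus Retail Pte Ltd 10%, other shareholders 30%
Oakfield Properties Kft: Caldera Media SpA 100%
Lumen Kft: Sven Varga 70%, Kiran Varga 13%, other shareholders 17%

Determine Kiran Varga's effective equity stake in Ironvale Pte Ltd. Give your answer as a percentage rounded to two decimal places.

Kiran reaches Ironvale along 5 paths.
Via Marlow → Caldera: 85% × 40% × 30% = 10.2%.
Via Caldera: 25% × 30% = 7.5%.
Direct stake: 30% = 30%.
Via Stratus: 38% × 10% = 3.8%.
Via Marlow → Stratus: 85% × 55% × 10% = 4.675%.
Total: 10.2% + 7.5% + 30% + 3.8% + 4.675% = 56.175%.
Rounded: 56.18%.

56.18%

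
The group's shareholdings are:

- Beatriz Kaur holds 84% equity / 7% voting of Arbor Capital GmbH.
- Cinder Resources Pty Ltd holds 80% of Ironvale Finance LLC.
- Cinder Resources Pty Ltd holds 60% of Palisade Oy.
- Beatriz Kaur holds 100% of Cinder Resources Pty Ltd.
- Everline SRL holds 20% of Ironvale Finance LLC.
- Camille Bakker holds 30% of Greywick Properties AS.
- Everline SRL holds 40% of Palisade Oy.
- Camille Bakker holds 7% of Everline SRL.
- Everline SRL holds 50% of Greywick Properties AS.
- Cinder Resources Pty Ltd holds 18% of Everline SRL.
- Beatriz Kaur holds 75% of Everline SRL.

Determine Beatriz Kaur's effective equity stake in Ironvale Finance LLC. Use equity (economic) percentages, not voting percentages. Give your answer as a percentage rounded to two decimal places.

98.60%

Beatriz reaches Ironvale along 3 paths.
Via Cinder → Everline: 100% × 18% × 20% = 3.6%.
Via Everline: 75% × 20% = 15%.
Via Cinder: 100% × 80% = 80%.
Total: 3.6% + 15% + 80% = 98.6%.
Rounded: 98.60%.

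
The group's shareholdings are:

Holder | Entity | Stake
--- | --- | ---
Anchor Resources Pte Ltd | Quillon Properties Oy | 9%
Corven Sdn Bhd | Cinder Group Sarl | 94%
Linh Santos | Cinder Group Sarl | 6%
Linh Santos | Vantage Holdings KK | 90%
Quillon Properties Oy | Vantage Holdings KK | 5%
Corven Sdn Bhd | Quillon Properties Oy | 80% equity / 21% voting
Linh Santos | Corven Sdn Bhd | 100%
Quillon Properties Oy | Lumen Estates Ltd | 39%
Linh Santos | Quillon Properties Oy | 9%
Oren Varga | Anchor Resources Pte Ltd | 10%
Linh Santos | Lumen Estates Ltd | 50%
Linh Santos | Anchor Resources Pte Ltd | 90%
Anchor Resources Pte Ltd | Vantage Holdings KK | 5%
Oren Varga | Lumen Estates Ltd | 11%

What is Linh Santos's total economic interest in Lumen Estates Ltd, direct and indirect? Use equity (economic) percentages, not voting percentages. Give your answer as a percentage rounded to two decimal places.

Linh reaches Lumen along 4 paths.
Via Anchor → Quillon: 90% × 9% × 39% = 3.159%.
Via Corven → Quillon: 100% × 80% × 39% = 31.2%.
Via Quillon: 9% × 39% = 3.51%.
Direct stake: 50% = 50%.
Total: 3.159% + 31.2% + 3.51% + 50% = 87.869%.
Rounded: 87.87%.

87.87%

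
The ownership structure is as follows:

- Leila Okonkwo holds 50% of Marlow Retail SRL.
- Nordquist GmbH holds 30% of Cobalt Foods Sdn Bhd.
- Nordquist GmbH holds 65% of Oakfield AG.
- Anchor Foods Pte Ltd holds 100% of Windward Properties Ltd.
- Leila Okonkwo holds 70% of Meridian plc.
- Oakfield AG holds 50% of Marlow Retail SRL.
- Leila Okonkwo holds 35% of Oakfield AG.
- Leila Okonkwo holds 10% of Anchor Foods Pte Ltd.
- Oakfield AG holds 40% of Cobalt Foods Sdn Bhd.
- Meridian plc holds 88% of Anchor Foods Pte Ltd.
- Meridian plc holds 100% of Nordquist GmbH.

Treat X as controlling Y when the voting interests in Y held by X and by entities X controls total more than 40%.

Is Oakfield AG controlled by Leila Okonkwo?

Yes

Leila holds 70% of Meridian, so Leila controls Meridian.
Meridian holds 100% of Nordquist, so Leila controls Nordquist.
Leila and Nordquist together hold 35% + 65% = 100% of Oakfield, so Leila controls Oakfield.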